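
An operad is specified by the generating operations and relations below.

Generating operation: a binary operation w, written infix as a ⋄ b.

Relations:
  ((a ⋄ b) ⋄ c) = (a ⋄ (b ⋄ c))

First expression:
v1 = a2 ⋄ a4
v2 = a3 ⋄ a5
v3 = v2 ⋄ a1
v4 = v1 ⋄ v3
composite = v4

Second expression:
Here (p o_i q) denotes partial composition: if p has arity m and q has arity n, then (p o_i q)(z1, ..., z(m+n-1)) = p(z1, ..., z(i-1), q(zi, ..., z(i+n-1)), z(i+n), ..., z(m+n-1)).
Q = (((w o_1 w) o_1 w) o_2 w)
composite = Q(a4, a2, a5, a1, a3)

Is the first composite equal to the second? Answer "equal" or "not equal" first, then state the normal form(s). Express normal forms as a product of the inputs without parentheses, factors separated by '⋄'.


not equal: they reduce to a2 ⋄ a4 ⋄ a3 ⋄ a5 ⋄ a1 and a4 ⋄ a2 ⋄ a5 ⋄ a1 ⋄ a3

In normal form, the first expression is a2 ⋄ a4 ⋄ a3 ⋄ a5 ⋄ a1
In normal form, the second expression is a4 ⋄ a2 ⋄ a5 ⋄ a1 ⋄ a3
They disagree, so not equal.


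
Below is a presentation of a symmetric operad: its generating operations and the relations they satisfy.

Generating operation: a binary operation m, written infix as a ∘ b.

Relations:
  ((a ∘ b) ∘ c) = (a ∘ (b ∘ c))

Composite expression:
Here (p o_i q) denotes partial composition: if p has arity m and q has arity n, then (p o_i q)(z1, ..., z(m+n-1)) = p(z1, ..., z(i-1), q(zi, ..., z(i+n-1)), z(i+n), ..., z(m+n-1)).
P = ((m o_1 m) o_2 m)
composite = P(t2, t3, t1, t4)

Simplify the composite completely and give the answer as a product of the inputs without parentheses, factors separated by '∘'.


Under associativity of m, the answer is the t's in reading order.
(t3 ∘ t1) unparenthesizes to t3 ∘ t1
(t2 ∘ (t3 ∘ t1)) unparenthesizes to t2 ∘ t3 ∘ t1
((t2 ∘ (t3 ∘ t1)) ∘ t4) unparenthesizes to t2 ∘ t3 ∘ t1 ∘ t4

t2 ∘ t3 ∘ t1 ∘ t4


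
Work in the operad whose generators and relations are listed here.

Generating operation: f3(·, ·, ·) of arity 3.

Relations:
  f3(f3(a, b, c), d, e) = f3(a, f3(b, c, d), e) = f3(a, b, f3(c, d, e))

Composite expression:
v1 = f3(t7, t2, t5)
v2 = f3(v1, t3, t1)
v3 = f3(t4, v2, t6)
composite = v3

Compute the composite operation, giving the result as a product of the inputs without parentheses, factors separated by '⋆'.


t4 ⋆ t7 ⋆ t2 ⋆ t5 ⋆ t3 ⋆ t1 ⋆ t6

Under associativity of f3, the answer is the t's in reading order.
f3(t7, t2, t5) unparenthesizes to t7 ⋆ t2 ⋆ t5
f3(f3(t7, t2, t5), t3, t1) unparenthesizes to t7 ⋆ t2 ⋆ t5 ⋆ t3 ⋆ t1
f3(t4, f3(f3(t7, t2, t5), t3, t1), t6) unparenthesizes to t4 ⋆ t7 ⋆ t2 ⋆ t5 ⋆ t3 ⋆ t1 ⋆ t6


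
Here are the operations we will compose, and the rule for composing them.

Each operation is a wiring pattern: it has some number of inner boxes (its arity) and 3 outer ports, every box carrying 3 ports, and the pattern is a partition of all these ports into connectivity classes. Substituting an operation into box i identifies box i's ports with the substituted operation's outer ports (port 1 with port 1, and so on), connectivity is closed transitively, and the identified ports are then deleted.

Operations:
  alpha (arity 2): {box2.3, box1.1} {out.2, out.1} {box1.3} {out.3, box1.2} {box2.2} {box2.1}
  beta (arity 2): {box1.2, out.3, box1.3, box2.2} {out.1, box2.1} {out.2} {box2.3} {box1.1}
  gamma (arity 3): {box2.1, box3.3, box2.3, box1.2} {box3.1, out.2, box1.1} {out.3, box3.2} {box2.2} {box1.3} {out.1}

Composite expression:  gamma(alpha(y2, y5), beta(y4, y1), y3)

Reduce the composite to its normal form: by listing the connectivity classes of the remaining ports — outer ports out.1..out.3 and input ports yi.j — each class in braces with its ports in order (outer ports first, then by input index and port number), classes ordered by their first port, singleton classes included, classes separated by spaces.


{out.1} {out.2, y1.1, y1.2, y3.1, y3.3, y4.2, y4.3} {out.3, y3.2} {y1.3} {y2.1, y5.3} {y2.2} {y2.3} {y4.1} {y5.1} {y5.2}


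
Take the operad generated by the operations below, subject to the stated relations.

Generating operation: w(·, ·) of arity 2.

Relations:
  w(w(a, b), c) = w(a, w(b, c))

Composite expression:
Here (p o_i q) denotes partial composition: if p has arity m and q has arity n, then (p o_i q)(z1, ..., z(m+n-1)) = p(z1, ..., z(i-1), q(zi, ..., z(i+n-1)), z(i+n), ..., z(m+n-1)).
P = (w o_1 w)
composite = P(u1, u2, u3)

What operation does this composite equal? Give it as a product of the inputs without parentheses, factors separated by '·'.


u1 · u2 · u3

Associativity of w dissolves the nesting; only the u-input order survives.
w(u1, u2) unparenthesizes to u1 · u2
w(w(u1, u2), u3) unparenthesizes to u1 · u2 · u3


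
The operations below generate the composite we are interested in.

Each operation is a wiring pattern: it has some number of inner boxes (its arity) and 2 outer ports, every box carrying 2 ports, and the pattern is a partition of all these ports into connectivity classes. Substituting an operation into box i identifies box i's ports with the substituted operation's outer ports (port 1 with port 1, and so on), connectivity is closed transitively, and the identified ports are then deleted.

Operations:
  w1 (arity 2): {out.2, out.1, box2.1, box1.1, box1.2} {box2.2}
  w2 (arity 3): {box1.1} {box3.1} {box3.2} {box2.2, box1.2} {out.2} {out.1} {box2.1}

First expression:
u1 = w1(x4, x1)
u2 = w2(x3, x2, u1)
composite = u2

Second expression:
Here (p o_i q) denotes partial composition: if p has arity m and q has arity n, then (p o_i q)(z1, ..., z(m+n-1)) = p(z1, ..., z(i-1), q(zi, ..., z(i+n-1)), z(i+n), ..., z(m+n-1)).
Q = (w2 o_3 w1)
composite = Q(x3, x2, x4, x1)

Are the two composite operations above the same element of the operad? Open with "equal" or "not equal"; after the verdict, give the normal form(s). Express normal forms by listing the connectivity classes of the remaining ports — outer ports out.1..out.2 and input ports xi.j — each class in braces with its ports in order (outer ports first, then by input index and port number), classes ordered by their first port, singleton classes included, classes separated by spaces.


equal; the common form is {out.1} {out.2} {x1.1, x4.1, x4.2} {x1.2} {x2.1} {x2.2, x3.2} {x3.1}

The first expression reduces to {out.1} {out.2} {x1.1, x4.1, x4.2} {x1.2} {x2.1} {x2.2, x3.2} {x3.1}
The second expression reduces to {out.1} {out.2} {x1.1, x4.1, x4.2} {x1.2} {x2.1} {x2.2, x3.2} {x3.1}
The normal forms match — equal.


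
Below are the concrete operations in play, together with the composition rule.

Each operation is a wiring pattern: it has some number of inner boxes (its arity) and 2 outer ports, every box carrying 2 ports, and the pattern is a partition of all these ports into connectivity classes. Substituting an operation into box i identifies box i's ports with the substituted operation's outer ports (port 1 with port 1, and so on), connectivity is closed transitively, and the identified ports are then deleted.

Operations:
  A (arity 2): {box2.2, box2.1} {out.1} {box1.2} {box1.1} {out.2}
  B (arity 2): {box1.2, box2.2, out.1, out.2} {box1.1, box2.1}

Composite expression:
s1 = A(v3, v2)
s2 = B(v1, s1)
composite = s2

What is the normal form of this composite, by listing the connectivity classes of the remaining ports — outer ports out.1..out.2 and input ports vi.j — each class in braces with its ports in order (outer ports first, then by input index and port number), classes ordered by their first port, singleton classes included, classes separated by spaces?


{out.1, out.2, v1.2} {v1.1} {v2.1, v2.2} {v3.1} {v3.2}

Substituting into B glues patterns; closure does the rest.
A over (v3, v2) gives {out.1} {out.2} {v2.1, v2.2} {v3.1} {v3.2}, out.j being that stage's outer ports
B over (v1, v3, v2) gives {out.1, out.2, v1.2} {v1.1} {v2.1, v2.2} {v3.1} {v3.2}, out.j being that stage's outer ports


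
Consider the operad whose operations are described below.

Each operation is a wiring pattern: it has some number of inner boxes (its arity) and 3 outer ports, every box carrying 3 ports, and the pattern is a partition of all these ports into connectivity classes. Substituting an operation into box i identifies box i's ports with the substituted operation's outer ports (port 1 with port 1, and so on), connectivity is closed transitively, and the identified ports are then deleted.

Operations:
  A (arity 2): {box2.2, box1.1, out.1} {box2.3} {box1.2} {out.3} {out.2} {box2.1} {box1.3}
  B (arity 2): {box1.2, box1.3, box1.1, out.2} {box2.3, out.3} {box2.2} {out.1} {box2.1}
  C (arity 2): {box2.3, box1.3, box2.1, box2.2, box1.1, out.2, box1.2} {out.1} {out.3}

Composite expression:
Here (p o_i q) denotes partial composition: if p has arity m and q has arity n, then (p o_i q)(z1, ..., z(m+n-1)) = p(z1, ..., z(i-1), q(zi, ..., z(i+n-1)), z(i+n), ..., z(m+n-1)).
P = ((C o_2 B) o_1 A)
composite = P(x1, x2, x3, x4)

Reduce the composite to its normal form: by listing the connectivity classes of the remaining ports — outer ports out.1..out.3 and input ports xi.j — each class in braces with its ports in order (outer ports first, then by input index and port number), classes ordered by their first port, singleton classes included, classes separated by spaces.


{out.1} {out.2, x1.1, x2.2, x3.1, x3.2, x3.3, x4.3} {out.3} {x1.2} {x1.3} {x2.1} {x2.3} {x4.1} {x4.2}

Reachability decides: close wires over C-identified ports.
the subtree at A composes to {out.1, x1.1, x2.2} {out.2} {out.3} {x1.2} {x1.3} {x2.1} {x2.3} on (x1, x2); out.j = own outer ports
the subtree at B composes to {out.1} {out.2, x3.1, x3.2, x3.3} {out.3, x4.3} {x4.1} {x4.2} on (x3, x4); out.j = own outer ports
the subtree at C composes to {out.1} {out.2, x1.1, x2.2, x3.1, x3.2, x3.3, x4.3} {out.3} {x1.2} {x1.3} {x2.1} {x2.3} {x4.1} {x4.2} on (x1, x2, x3, x4); out.j = own outer ports


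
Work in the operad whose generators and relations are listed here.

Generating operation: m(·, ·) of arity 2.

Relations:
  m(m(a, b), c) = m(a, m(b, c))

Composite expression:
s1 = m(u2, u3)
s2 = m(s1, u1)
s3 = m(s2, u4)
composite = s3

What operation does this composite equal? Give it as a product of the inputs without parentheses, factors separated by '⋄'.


Associativity of m dissolves the nesting; only the u-input order survives.
m(u2, u3) unparenthesizes to u2 ⋄ u3
m(m(u2, u3), u1) unparenthesizes to u2 ⋄ u3 ⋄ u1
m(m(m(u2, u3), u1), u4) unparenthesizes to u2 ⋄ u3 ⋄ u1 ⋄ u4

u2 ⋄ u3 ⋄ u1 ⋄ u4


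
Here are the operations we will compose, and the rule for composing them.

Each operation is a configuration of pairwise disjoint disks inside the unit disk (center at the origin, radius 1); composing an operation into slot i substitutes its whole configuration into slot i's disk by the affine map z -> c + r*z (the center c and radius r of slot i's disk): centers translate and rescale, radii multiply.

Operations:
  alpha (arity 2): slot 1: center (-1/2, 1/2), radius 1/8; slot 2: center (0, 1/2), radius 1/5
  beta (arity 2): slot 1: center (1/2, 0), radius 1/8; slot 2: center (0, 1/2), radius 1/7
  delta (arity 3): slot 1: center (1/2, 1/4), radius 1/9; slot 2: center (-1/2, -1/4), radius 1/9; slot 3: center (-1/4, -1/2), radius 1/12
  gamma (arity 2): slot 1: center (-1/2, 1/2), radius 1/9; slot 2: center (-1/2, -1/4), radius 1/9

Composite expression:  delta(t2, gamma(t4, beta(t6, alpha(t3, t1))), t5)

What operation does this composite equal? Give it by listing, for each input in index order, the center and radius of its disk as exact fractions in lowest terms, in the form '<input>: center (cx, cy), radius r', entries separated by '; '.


Only the slot chain above each t matters under delta; compose those maps.
t2 passes through 1 substitution, ending at center (1/2, 1/4), radius 1/9
t4 passes through 2 substitutions, ending at center (-5/9, -7/36), radius 1/81
t6 passes through 3 substitutions, ending at center (-89/162, -5/18), radius 1/648
t3 passes through 4 substitutions, ending at center (-631/1134, -307/1134), radius 1/4536
t1 passes through 4 substitutions, ending at center (-5/9, -307/1134), radius 1/2835
t5 passes through 1 substitution, ending at center (-1/4, -1/2), radius 1/12

t1: center (-5/9, -307/1134), radius 1/2835; t2: center (1/2, 1/4), radius 1/9; t3: center (-631/1134, -307/1134), radius 1/4536; t4: center (-5/9, -7/36), radius 1/81; t5: center (-1/4, -1/2), radius 1/12; t6: center (-89/162, -5/18), radius 1/648


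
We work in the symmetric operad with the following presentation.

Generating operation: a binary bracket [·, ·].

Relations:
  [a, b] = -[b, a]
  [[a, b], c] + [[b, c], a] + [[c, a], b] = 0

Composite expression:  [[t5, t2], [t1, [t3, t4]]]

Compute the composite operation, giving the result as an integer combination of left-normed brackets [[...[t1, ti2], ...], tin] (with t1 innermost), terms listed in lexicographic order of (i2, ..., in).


Left-normed coefficients sit on the t1-initial expansion words.
Composite bracket: [[t5, t2], [t1, [t3, t4]]]
Applying ab - ba throughout gives 16 signed words (2^4 = 16).
Keep just the words that open with t1:
  the word t1t3t4t2t5 carries sign +1 and contributes +[[[[t1, t3], t4], t2], t5]
  the word t1t3t4t5t2 carries sign -1 and contributes -[[[[t1, t3], t4], t5], t2]
  the word t1t4t3t2t5 carries sign -1 and contributes -[[[[t1, t4], t3], t2], t5]
  the word t1t4t3t5t2 carries sign +1 and contributes +[[[[t1, t4], t3], t5], t2]

[[[[t1, t3], t4], t2], t5] - [[[[t1, t3], t4], t5], t2] - [[[[t1, t4], t3], t2], t5] + [[[[t1, t4], t3], t5], t2]


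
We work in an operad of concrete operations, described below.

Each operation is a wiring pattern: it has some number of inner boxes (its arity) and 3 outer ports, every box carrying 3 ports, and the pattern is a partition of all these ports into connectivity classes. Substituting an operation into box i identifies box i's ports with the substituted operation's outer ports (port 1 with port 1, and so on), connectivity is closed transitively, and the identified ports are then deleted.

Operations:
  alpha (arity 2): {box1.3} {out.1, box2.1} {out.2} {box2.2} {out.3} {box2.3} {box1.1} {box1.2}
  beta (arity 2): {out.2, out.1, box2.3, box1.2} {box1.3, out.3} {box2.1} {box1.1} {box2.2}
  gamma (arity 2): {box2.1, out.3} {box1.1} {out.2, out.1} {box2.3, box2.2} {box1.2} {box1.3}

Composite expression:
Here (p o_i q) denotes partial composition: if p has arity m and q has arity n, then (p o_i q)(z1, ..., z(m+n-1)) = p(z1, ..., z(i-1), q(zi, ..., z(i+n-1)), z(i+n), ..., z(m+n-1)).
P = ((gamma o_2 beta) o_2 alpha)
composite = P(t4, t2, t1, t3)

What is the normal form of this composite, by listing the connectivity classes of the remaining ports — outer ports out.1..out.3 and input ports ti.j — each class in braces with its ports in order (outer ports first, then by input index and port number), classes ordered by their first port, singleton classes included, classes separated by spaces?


{out.1, out.2} {out.3, t3.3} {t1.1} {t1.2} {t1.3} {t2.1} {t2.2} {t2.3} {t3.1} {t3.2} {t4.1} {t4.2} {t4.3}

Connectivity passes through glued gamma-boundaries; trace each wire chain.
composing alpha on (t2, t1), with out.j its own outer ports: {out.1, t1.1} {out.2} {out.3} {t1.2} {t1.3} {t2.1} {t2.2} {t2.3}
composing beta on (t2, t1, t3), with out.j its own outer ports: {out.1, out.2, t3.3} {out.3} {t1.1} {t1.2} {t1.3} {t2.1} {t2.2} {t2.3} {t3.1} {t3.2}
composing gamma on (t4, t2, t1, t3), with out.j its own outer ports: {out.1, out.2} {out.3, t3.3} {t1.1} {t1.2} {t1.3} {t2.1} {t2.2} {t2.3} {t3.1} {t3.2} {t4.1} {t4.2} {t4.3}


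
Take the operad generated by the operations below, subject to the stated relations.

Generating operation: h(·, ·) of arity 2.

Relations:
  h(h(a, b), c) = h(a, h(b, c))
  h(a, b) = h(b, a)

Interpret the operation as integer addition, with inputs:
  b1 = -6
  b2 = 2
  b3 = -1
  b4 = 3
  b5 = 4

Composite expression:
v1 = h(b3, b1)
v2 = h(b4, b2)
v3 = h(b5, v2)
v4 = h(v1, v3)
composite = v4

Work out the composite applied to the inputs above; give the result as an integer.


h(b3, b1) = -7
h(b4, b2) = 5
h(b5, h(b4, b2)) = 9
h(h(b3, b1), h(b5, h(b4, b2))) = 2

2


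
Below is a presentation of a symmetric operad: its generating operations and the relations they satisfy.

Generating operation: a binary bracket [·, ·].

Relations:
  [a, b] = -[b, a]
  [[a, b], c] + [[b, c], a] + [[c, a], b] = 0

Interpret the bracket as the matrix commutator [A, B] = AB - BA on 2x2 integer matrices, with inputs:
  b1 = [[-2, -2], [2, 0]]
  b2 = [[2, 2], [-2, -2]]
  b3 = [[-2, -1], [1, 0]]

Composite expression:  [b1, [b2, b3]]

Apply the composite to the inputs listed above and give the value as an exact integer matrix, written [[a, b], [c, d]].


[[0, 0], [0, 0]]

[b2, b3] = [[0, 0], [0, 0]]
[b1, [b2, b3]] = [[0, 0], [0, 0]]


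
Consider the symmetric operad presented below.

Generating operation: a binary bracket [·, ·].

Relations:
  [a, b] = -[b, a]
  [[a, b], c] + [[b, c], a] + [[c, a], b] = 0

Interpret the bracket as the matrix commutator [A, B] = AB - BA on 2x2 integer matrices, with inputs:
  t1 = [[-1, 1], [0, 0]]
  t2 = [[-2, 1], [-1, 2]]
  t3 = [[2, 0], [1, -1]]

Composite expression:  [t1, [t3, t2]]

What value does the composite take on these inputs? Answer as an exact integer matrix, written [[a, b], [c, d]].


[[-1, -1], [-1, 1]]


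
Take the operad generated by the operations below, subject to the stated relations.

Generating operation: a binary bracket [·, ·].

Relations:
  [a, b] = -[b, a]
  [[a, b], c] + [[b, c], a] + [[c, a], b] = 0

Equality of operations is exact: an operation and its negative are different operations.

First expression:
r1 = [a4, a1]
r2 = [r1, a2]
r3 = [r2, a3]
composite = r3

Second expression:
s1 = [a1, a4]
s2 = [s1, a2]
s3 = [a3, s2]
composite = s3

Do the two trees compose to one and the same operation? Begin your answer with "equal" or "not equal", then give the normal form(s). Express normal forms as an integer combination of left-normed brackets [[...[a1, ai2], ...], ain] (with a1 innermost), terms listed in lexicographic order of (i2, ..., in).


equal; the common form is -[[[a1, a4], a2], a3]

The first expression reduces to -[[[a1, a4], a2], a3]
The second expression reduces to -[[[a1, a4], a2], a3]
The forms coincide; equal.


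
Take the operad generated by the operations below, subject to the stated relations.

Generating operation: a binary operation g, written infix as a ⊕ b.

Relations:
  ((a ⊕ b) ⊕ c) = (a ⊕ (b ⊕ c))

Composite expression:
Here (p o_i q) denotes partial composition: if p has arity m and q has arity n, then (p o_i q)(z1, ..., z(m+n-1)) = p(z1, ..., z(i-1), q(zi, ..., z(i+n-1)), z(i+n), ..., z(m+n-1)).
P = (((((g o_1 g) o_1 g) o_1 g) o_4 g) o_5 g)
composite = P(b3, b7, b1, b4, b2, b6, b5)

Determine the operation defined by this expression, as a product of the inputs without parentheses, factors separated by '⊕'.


b3 ⊕ b7 ⊕ b1 ⊕ b4 ⊕ b2 ⊕ b6 ⊕ b5

Under associativity of g, the answer is the b's in reading order.
(b3 ⊕ b7) spells out as b3 ⊕ b7
((b3 ⊕ b7) ⊕ b1) spells out as b3 ⊕ b7 ⊕ b1
(b2 ⊕ b6) spells out as b2 ⊕ b6
(b4 ⊕ (b2 ⊕ b6)) spells out as b4 ⊕ b2 ⊕ b6
(((b3 ⊕ b7) ⊕ b1) ⊕ (b4 ⊕ (b2 ⊕ b6))) spells out as b3 ⊕ b7 ⊕ b1 ⊕ b4 ⊕ b2 ⊕ b6
((((b3 ⊕ b7) ⊕ b1) ⊕ (b4 ⊕ (b2 ⊕ b6))) ⊕ b5) spells out as b3 ⊕ b7 ⊕ b1 ⊕ b4 ⊕ b2 ⊕ b6 ⊕ b5


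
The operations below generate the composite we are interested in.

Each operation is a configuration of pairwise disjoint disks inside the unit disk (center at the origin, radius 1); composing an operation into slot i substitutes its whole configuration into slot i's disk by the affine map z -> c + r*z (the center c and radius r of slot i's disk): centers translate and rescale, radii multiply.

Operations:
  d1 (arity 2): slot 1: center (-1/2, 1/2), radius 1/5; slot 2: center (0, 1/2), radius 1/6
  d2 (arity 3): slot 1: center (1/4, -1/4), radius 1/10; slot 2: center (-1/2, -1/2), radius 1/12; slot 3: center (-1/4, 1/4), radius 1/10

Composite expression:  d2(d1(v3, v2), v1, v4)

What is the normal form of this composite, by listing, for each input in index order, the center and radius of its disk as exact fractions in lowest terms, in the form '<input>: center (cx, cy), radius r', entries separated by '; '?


v1: center (-1/2, -1/2), radius 1/12; v2: center (1/4, -1/5), radius 1/60; v3: center (1/5, -1/5), radius 1/50; v4: center (-1/4, 1/4), radius 1/10

Affine substitution under d2: radii multiply and v-centers shift.
v3 passes through 2 substitutions, ending at center (1/5, -1/5), radius 1/50
v2 passes through 2 substitutions, ending at center (1/4, -1/5), radius 1/60
v1 passes through 1 substitution, ending at center (-1/2, -1/2), radius 1/12
v4 passes through 1 substitution, ending at center (-1/4, 1/4), radius 1/10


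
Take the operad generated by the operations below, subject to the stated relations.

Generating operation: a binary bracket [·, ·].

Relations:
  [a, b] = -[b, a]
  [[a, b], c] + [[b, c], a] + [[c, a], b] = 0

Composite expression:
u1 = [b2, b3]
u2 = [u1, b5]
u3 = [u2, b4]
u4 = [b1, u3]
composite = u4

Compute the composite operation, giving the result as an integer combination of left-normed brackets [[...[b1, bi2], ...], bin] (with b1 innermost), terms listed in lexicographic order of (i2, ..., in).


Antisymmetry and Jacobi reduce to b1-anchored left-normed brackets.
Composite bracket: [b1, [[[b2, b3], b5], b4]]
Full expansion: 16 signed words from ab - ba (2^4 = 16).
Only words starting with b1 matter:
  from b1b2b3b5b4, sign +1: term +[[[[b1, b2], b3], b5], b4]
  from b1b3b2b5b4, sign -1: term -[[[[b1, b3], b2], b5], b4]
  from b1b4b2b3b5, sign -1: term -[[[[b1, b4], b2], b3], b5]
  from b1b4b3b2b5, sign +1: term +[[[[b1, b4], b3], b2], b5]
  from b1b4b5b2b3, sign +1: term +[[[[b1, b4], b5], b2], b3]
  from b1b4b5b3b2, sign -1: term -[[[[b1, b4], b5], b3], b2]
  from b1b5b2b3b4, sign -1: term -[[[[b1, b5], b2], b3], b4]
  from b1b5b3b2b4, sign +1: term +[[[[b1, b5], b3], b2], b4]

[[[[b1, b2], b3], b5], b4] - [[[[b1, b3], b2], b5], b4] - [[[[b1, b4], b2], b3], b5] + [[[[b1, b4], b3], b2], b5] + [[[[b1, b4], b5], b2], b3] - [[[[b1, b4], b5], b3], b2] - [[[[b1, b5], b2], b3], b4] + [[[[b1, b5], b3], b2], b4]


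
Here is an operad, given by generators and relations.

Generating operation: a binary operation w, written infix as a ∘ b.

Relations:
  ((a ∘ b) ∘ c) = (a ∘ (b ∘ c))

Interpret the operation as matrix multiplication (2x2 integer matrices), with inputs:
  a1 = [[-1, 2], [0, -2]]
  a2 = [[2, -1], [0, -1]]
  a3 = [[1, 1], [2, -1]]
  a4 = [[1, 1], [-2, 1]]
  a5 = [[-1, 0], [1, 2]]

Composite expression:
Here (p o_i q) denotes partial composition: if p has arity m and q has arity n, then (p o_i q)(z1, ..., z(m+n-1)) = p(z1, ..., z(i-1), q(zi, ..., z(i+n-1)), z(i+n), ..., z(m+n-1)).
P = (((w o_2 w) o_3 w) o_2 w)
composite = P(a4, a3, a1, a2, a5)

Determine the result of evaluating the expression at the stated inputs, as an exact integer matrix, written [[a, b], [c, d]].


[[3, -6], [-6, -12]]

(a3 ∘ a1) = [[-1, 0], [-2, 6]]
(a2 ∘ a5) = [[-3, -2], [-1, -2]]
((a3 ∘ a1) ∘ (a2 ∘ a5)) = [[3, 2], [0, -8]]
(a4 ∘ ((a3 ∘ a1) ∘ (a2 ∘ a5))) = [[3, -6], [-6, -12]]


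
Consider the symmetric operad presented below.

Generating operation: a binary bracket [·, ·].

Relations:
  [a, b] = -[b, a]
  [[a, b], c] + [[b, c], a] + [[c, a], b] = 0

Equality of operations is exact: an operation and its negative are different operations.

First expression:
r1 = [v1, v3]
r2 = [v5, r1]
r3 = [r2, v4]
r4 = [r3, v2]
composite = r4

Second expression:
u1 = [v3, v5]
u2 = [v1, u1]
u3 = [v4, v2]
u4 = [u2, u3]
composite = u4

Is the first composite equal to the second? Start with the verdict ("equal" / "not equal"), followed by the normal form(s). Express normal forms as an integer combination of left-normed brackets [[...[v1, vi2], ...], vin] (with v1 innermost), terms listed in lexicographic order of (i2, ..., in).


In normal form, the first expression is -[[[[v1, v3], v5], v4], v2]
In normal form, the second expression is -[[[[v1, v3], v5], v2], v4] + [[[[v1, v3], v5], v4], v2] + [[[[v1, v5], v3], v2], v4] - [[[[v1, v5], v3], v4], v2]
They disagree, so not equal.

not equal: they reduce to -[[[[v1, v3], v5], v4], v2] and -[[[[v1, v3], v5], v2], v4] + [[[[v1, v3], v5], v4], v2] + [[[[v1, v5], v3], v2], v4] - [[[[v1, v5], v3], v4], v2]


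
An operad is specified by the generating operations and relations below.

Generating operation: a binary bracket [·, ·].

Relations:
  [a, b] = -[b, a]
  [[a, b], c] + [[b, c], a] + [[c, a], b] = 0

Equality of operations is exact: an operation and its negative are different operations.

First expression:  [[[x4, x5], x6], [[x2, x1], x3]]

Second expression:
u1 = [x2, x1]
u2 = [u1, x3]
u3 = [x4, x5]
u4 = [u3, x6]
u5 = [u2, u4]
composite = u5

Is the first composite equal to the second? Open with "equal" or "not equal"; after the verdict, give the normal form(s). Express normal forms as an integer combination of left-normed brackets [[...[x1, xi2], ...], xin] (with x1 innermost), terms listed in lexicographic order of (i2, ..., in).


not equal — first [[[[[x1, x2], x3], x4], x5], x6] - [[[[[x1, x2], x3], x5], x4], x6] - [[[[[x1, x2], x3], x6], x4], x5] + [[[[[x1, x2], x3], x6], x5], x4], second -[[[[[x1, x2], x3], x4], x5], x6] + [[[[[x1, x2], x3], x5], x4], x6] + [[[[[x1, x2], x3], x6], x4], x5] - [[[[[x1, x2], x3], x6], x5], x4]

The first expression reduces to [[[[[x1, x2], x3], x4], x5], x6] - [[[[[x1, x2], x3], x5], x4], x6] - [[[[[x1, x2], x3], x6], x4], x5] + [[[[[x1, x2], x3], x6], x5], x4]
The second expression reduces to -[[[[[x1, x2], x3], x4], x5], x6] + [[[[[x1, x2], x3], x5], x4], x6] + [[[[[x1, x2], x3], x6], x4], x5] - [[[[[x1, x2], x3], x6], x5], x4]
The forms do not match — not equal.


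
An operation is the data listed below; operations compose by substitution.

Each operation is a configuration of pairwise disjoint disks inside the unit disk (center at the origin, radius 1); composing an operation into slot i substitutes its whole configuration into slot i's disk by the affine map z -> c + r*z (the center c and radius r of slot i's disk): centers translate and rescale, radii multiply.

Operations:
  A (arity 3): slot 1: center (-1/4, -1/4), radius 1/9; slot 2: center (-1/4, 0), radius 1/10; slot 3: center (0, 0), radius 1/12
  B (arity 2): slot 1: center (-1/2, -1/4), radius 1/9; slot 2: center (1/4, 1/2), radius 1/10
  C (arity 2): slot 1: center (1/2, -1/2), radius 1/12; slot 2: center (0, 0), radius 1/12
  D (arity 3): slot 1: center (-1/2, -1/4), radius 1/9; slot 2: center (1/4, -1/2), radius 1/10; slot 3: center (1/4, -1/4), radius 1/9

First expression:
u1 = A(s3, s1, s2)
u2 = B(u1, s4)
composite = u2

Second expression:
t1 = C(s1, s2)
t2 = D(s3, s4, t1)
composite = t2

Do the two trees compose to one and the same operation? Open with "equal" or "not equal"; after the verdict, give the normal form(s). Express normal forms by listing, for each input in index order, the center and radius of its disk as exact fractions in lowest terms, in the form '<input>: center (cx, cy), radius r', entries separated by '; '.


not equal — first s1: center (-19/36, -1/4), radius 1/90; s2: center (-1/2, -1/4), radius 1/108; s3: center (-19/36, -5/18), radius 1/81; s4: center (1/4, 1/2), radius 1/10, second s1: center (11/36, -11/36), radius 1/108; s2: center (1/4, -1/4), radius 1/108; s3: center (-1/2, -1/4), radius 1/9; s4: center (1/4, -1/2), radius 1/10


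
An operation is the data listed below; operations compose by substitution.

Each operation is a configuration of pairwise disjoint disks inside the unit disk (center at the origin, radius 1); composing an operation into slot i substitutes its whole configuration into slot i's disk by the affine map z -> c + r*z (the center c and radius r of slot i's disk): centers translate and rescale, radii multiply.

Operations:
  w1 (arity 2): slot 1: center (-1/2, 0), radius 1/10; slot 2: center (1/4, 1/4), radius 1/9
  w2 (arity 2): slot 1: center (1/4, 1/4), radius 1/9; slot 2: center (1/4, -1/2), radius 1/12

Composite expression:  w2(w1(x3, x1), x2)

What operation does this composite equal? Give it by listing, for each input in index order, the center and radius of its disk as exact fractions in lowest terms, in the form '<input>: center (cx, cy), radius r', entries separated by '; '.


Only the slot chain above each x matters under w2; compose those maps.
input x3: applying the 2 nested substitutions gives center (7/36, 1/4), radius 1/90
input x1: applying the 2 nested substitutions gives center (5/18, 5/18), radius 1/81
input x2: applying the 1 nested substitution gives center (1/4, -1/2), radius 1/12

x1: center (5/18, 5/18), radius 1/81; x2: center (1/4, -1/2), radius 1/12; x3: center (7/36, 1/4), radius 1/90


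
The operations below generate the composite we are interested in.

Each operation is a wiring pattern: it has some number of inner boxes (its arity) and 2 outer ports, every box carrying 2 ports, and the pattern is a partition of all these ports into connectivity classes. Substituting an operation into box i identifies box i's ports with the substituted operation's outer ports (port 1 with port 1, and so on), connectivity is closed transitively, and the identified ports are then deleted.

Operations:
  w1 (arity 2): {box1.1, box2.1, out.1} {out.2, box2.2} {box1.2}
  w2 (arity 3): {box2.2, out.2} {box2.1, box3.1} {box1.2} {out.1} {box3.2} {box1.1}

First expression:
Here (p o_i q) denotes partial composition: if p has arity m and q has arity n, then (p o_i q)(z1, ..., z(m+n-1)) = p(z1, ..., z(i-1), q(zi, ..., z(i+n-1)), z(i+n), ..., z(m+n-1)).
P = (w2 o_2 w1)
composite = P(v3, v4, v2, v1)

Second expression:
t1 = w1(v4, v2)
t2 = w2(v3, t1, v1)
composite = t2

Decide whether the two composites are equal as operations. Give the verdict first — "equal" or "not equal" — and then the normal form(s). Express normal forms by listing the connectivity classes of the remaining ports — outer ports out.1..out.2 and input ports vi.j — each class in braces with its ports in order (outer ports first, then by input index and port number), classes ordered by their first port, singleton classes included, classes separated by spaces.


In normal form, the first expression is {out.1} {out.2, v2.2} {v1.1, v2.1, v4.1} {v1.2} {v3.1} {v3.2} {v4.2}
In normal form, the second expression is {out.1} {out.2, v2.2} {v1.1, v2.1, v4.1} {v1.2} {v3.1} {v3.2} {v4.2}
The forms coincide; equal.

equal; the common form is {out.1} {out.2, v2.2} {v1.1, v2.1, v4.1} {v1.2} {v3.1} {v3.2} {v4.2}


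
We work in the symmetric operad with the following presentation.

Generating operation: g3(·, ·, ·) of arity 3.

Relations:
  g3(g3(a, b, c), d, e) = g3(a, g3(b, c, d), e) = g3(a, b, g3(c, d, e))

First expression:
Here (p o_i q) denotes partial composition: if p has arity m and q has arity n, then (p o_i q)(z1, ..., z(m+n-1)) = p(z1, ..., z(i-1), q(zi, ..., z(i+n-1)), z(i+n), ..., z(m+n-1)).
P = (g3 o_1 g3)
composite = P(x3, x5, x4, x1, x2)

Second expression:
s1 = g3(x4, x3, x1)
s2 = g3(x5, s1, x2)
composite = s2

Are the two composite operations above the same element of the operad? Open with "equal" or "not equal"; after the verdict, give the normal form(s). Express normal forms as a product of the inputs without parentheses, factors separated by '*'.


The first expression, normalized: x3 * x5 * x4 * x1 * x2
The second expression, normalized: x5 * x4 * x3 * x1 * x2
Different reductions; not equal.

not equal; the first gives x3 * x5 * x4 * x1 * x2 and the second x5 * x4 * x3 * x1 * x2


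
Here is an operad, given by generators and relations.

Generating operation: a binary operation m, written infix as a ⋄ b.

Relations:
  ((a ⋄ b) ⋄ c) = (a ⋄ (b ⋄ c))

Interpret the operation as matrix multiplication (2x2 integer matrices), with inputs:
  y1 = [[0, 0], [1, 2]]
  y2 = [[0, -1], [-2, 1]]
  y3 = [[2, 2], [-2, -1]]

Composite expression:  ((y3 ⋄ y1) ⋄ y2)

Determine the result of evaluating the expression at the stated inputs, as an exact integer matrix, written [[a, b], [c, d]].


[[-8, 2], [4, -1]]

(y3 ⋄ y1) = [[2, 4], [-1, -2]]
((y3 ⋄ y1) ⋄ y2) = [[-8, 2], [4, -1]]


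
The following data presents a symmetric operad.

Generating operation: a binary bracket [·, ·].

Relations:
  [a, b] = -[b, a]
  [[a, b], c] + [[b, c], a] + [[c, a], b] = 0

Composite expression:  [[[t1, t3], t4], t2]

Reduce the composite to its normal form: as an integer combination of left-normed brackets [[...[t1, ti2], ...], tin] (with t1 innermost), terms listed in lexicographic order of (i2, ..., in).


Left-normed coefficients sit on the t1-initial expansion words.
Composite bracket: [[[t1, t3], t4], t2]
Expanding via [a, b] = ab - ba: 8 signed words (2^3 = 8).
Coefficients come from the t1-initial words:
  t1t3t4t2 appears with sign +1, giving the term +[[[t1, t3], t4], t2]

[[[t1, t3], t4], t2]


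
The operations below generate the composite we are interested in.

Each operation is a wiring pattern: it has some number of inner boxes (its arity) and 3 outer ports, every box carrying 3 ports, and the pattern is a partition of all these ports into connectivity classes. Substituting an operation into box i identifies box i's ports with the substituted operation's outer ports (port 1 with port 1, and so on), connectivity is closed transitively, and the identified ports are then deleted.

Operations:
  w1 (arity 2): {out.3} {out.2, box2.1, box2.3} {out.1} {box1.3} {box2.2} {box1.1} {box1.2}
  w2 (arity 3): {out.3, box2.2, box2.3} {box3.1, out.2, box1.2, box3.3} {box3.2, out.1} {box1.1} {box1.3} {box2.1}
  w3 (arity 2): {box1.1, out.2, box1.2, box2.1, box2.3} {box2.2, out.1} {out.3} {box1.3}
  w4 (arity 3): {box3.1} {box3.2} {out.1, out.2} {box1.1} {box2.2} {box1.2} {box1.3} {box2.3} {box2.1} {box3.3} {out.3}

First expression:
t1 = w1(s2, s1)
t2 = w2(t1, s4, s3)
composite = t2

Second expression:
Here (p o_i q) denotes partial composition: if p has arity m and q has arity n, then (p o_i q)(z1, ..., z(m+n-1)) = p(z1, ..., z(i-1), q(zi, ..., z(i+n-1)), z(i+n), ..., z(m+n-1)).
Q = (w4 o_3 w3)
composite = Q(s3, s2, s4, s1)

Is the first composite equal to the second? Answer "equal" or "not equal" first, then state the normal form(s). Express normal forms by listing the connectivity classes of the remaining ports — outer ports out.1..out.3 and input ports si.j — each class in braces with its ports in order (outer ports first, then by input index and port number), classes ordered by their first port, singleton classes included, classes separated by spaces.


not equal — first {out.1, s3.2} {out.2, s1.1, s1.3, s3.1, s3.3} {out.3, s4.2, s4.3} {s1.2} {s2.1} {s2.2} {s2.3} {s4.1}, second {out.1, out.2} {out.3} {s1.1, s1.3, s4.1, s4.2} {s1.2} {s2.1} {s2.2} {s2.3} {s3.1} {s3.2} {s3.3} {s4.3}

The first expression reduces to {out.1, s3.2} {out.2, s1.1, s1.3, s3.1, s3.3} {out.3, s4.2, s4.3} {s1.2} {s2.1} {s2.2} {s2.3} {s4.1}
The second expression reduces to {out.1, out.2} {out.3} {s1.1, s1.3, s4.1, s4.2} {s1.2} {s2.1} {s2.2} {s2.3} {s3.1} {s3.2} {s3.3} {s4.3}
No match — not equal.


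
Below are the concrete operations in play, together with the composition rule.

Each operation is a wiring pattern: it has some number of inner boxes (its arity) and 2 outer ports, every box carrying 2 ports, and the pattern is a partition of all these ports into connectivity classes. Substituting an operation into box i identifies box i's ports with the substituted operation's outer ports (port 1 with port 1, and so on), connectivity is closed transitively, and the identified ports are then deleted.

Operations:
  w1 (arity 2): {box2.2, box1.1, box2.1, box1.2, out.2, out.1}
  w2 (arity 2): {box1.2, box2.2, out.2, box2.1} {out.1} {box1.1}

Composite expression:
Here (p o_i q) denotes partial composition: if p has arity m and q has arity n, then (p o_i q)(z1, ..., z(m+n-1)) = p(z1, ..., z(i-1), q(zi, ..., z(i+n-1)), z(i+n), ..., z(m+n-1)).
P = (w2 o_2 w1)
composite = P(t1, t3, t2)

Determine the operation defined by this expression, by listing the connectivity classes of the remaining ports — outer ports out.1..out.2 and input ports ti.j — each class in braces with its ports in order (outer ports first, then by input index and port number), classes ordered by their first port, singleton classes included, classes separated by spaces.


{out.1} {out.2, t1.2, t2.1, t2.2, t3.1, t3.2} {t1.1}

Connectivity passes through glued w2-boundaries; trace each wire chain.
composing w1 on (t3, t2), with out.j its own outer ports: {out.1, out.2, t2.1, t2.2, t3.1, t3.2}
composing w2 on (t1, t3, t2), with out.j its own outer ports: {out.1} {out.2, t1.2, t2.1, t2.2, t3.1, t3.2} {t1.1}


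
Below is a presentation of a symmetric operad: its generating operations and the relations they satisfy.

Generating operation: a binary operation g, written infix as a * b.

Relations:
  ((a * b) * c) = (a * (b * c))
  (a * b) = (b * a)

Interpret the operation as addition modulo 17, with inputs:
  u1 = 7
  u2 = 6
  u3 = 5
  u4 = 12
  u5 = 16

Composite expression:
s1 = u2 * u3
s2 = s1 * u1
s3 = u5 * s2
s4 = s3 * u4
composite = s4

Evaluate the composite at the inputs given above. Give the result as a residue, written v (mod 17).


12 (mod 17)

(u2 * u3) = 11
((u2 * u3) * u1) = 1
(u5 * ((u2 * u3) * u1)) = 0
((u5 * ((u2 * u3) * u1)) * u4) = 12


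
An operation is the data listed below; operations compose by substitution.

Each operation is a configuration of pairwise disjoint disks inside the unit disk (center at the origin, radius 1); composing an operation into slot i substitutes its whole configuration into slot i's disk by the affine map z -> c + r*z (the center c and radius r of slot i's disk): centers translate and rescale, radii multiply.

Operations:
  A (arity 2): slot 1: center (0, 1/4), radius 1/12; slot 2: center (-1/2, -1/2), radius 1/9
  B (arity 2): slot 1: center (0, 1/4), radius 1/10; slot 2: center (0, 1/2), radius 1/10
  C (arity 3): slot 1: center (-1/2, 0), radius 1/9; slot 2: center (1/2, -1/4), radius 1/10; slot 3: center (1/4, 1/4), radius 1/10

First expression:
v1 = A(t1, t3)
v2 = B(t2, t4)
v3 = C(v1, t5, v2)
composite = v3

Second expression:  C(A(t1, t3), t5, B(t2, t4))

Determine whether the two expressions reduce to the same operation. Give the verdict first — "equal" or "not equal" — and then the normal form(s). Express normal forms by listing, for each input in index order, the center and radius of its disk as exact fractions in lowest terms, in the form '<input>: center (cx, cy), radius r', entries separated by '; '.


equal; both compose to t1: center (-1/2, 1/36), radius 1/108; t2: center (1/4, 11/40), radius 1/100; t3: center (-5/9, -1/18), radius 1/81; t4: center (1/4, 3/10), radius 1/100; t5: center (1/2, -1/4), radius 1/10

The first composite normalizes to t1: center (-1/2, 1/36), radius 1/108; t2: center (1/4, 11/40), radius 1/100; t3: center (-5/9, -1/18), radius 1/81; t4: center (1/4, 3/10), radius 1/100; t5: center (1/2, -1/4), radius 1/10
The second composite normalizes to t1: center (-1/2, 1/36), radius 1/108; t2: center (1/4, 11/40), radius 1/100; t3: center (-5/9, -1/18), radius 1/81; t4: center (1/4, 3/10), radius 1/100; t5: center (1/2, -1/4), radius 1/10
The forms coincide; equal.


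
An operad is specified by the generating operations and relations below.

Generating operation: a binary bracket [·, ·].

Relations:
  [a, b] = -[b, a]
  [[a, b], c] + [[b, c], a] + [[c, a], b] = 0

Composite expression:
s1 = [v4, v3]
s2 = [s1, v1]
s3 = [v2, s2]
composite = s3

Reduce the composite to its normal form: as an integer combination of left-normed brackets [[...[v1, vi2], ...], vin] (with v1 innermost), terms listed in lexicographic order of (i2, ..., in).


Antisymmetry and Jacobi reduce to v1-anchored left-normed brackets.
Composite bracket: [v2, [[v4, v3], v1]]
Expanding via [a, b] = ab - ba: 8 signed words (2^3 = 8).
Coefficients come from the v1-initial words:
  v1v3v4v2 (sign -1) contributes -[[[v1, v3], v4], v2]
  v1v4v3v2 (sign +1) contributes +[[[v1, v4], v3], v2]

-[[[v1, v3], v4], v2] + [[[v1, v4], v3], v2]


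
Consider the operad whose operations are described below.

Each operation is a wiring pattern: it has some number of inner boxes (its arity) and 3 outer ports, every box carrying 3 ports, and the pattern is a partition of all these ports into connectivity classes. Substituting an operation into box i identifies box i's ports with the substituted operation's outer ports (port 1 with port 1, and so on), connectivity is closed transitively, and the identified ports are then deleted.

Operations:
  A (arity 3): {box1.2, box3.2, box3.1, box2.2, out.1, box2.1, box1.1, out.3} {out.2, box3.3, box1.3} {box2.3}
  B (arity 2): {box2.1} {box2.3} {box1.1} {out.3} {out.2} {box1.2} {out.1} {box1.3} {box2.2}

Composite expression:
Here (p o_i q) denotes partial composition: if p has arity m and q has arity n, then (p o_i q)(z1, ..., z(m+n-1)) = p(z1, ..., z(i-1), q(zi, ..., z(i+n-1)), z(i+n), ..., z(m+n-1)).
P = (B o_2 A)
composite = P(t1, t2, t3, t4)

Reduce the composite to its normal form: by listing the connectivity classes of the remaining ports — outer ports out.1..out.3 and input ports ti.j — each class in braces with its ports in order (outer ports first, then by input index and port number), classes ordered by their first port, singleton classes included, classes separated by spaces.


{out.1} {out.2} {out.3} {t1.1} {t1.2} {t1.3} {t2.1, t2.2, t3.1, t3.2, t4.1, t4.2} {t2.3, t4.3} {t3.3}

Treat the ports identified at B as solder joints: merge, then drop.
composing A on (t2, t3, t4), with out.j its own outer ports: {out.1, out.3, t2.1, t2.2, t3.1, t3.2, t4.1, t4.2} {out.2, t2.3, t4.3} {t3.3}
composing B on (t1, t2, t3, t4), with out.j its own outer ports: {out.1} {out.2} {out.3} {t1.1} {t1.2} {t1.3} {t2.1, t2.2, t3.1, t3.2, t4.1, t4.2} {t2.3, t4.3} {t3.3}
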